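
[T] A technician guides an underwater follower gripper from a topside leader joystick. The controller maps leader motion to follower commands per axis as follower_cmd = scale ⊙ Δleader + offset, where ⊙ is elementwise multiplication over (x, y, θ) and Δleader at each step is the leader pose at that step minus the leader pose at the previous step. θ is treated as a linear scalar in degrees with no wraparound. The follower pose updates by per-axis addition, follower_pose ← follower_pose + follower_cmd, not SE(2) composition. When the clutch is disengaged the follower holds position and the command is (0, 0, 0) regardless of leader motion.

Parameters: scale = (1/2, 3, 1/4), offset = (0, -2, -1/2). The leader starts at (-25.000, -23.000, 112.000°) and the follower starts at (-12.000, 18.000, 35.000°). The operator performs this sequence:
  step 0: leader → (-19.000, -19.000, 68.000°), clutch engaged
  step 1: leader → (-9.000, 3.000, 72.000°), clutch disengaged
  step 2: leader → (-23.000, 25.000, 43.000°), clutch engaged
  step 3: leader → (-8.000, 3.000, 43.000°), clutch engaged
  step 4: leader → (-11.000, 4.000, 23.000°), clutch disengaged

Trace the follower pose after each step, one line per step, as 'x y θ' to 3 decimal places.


-9.000 28.000 23.500
-9.000 28.000 23.500
-16.000 92.000 15.750
-8.500 24.000 15.250
-8.500 24.000 15.250

step 0: Δleader=(6.000, 4.000, -44.000°), engaged; cmd=(3.000, 10.000, -11.500°) → follower=(-9.000, 28.000, 23.500°)
step 1: Δleader=(10.000, 22.000, 4.000°), disengaged; cmd=(0,0,0) → follower holds at (-9.000, 28.000, 23.500°)
step 2: Δleader=(-14.000, 22.000, -29.000°), engaged; cmd=(-7.000, 64.000, -7.750°) → follower=(-16.000, 92.000, 15.750°)
step 3: Δleader=(15.000, -22.000, 0.000°), engaged; cmd=(7.500, -68.000, -0.500°) → follower=(-8.500, 24.000, 15.250°)
step 4: Δleader=(-3.000, 1.000, -20.000°), disengaged; cmd=(0,0,0) → follower holds at (-8.500, 24.000, 15.250°)


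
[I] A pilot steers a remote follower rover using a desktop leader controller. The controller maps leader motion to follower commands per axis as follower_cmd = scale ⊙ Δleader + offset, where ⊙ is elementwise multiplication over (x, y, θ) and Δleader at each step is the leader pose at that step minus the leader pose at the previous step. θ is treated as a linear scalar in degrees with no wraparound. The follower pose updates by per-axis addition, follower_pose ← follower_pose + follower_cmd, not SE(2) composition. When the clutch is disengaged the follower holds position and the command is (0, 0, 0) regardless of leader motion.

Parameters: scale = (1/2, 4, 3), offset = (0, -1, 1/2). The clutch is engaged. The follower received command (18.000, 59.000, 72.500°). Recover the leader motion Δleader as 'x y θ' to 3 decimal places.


36.000 15.000 24.000

axis x: (18.000 − 0) / (1/2) = 36.000
axis y: (59.000 − -1) / (4) = 15.000
axis θ: (72.500 − 1/2) / (3) = 24.000


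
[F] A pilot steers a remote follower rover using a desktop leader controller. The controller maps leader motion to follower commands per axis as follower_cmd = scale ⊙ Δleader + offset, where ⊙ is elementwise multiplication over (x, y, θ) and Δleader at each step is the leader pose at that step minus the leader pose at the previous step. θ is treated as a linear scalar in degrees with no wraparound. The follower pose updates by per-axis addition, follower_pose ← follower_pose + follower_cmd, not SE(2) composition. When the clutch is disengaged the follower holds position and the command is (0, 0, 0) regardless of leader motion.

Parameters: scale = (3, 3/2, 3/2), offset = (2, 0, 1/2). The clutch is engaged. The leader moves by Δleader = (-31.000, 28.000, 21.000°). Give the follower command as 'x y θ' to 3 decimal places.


axis x: 3·-31.000 + 2 = -91.000
axis y: 3/2·28.000 + 0 = 42.000
axis θ: 3/2·21.000 + 1/2 = 32.000

-91.000 42.000 32.000


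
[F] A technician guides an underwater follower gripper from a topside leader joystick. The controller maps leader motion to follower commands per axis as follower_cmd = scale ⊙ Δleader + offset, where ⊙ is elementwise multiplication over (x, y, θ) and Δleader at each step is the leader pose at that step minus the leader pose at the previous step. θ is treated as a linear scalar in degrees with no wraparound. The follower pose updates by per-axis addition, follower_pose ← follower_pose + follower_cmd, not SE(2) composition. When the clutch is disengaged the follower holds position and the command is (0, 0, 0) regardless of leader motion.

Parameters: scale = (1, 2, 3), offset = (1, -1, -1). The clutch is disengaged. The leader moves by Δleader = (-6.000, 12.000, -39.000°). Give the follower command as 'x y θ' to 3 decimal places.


clutch disengaged → follower holds; cmd = (0, 0, 0)

0.000 0.000 0.000


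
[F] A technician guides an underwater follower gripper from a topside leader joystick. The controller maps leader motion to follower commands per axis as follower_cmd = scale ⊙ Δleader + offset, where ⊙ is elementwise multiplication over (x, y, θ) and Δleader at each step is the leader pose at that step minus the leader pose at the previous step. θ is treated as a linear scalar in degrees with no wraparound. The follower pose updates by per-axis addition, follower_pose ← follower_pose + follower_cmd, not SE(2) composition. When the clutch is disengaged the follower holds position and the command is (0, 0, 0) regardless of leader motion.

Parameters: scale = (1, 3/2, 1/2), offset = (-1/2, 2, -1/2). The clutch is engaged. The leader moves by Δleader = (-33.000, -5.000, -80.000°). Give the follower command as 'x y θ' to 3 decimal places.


axis x: 1·-33.000 + -1/2 = -33.500
axis y: 3/2·-5.000 + 2 = -5.500
axis θ: 1/2·-80.000 + -1/2 = -40.500

-33.500 -5.500 -40.500


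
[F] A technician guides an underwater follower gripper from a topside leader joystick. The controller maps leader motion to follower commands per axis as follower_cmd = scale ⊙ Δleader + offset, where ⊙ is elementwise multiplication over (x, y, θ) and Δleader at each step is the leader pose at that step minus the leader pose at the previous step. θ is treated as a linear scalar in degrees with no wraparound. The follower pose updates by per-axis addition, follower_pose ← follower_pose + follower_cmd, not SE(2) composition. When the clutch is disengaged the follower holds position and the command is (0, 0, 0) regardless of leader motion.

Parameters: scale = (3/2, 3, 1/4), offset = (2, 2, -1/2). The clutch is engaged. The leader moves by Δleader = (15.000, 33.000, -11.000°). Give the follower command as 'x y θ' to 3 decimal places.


24.500 101.000 -3.250

axis x: 3/2·15.000 + 2 = 24.500
axis y: 3·33.000 + 2 = 101.000
axis θ: 1/4·-11.000 + -1/2 = -3.250


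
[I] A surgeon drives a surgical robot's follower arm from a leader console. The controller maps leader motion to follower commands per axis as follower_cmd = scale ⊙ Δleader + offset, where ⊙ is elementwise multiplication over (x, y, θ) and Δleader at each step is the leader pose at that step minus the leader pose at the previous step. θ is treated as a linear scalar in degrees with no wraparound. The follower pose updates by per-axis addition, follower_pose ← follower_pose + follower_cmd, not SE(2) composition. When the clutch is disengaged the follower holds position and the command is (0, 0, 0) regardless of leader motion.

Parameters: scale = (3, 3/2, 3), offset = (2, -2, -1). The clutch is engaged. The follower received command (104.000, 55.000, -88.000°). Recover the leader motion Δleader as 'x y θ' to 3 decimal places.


34.000 38.000 -29.000

axis x: (104.000 − 2) / (3) = 34.000
axis y: (55.000 − -2) / (3/2) = 38.000
axis θ: (-88.000 − -1) / (3) = -29.000


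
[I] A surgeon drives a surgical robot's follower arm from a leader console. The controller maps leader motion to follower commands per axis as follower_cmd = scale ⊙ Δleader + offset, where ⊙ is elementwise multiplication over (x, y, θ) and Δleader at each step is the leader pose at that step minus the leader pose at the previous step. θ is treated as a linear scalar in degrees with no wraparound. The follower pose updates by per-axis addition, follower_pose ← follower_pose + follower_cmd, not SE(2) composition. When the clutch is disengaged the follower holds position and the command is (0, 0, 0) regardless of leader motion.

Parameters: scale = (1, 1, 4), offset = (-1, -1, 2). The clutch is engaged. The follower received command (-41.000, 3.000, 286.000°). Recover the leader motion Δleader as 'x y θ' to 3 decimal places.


axis x: (-41.000 − -1) / (1) = -40.000
axis y: (3.000 − -1) / (1) = 4.000
axis θ: (286.000 − 2) / (4) = 71.000

-40.000 4.000 71.000


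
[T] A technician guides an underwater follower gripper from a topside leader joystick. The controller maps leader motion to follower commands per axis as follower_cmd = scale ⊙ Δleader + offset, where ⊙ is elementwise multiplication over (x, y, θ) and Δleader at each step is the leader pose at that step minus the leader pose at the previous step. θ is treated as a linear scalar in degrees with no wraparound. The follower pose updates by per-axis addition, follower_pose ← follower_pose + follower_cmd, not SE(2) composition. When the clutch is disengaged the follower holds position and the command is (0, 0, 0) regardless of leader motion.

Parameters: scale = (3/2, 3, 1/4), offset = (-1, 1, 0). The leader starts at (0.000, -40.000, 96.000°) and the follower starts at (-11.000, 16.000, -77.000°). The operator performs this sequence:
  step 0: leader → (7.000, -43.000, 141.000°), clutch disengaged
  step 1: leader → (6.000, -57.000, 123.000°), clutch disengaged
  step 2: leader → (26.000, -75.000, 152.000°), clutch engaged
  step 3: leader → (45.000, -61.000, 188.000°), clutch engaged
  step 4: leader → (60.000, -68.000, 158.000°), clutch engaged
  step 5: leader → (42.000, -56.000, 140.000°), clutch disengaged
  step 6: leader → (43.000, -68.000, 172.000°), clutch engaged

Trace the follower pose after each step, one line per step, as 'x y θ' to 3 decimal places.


step 0: Δleader=(7.000, -3.000, 45.000°), disengaged; cmd=(0,0,0) → follower holds at (-11.000, 16.000, -77.000°)
step 1: Δleader=(-1.000, -14.000, -18.000°), disengaged; cmd=(0,0,0) → follower holds at (-11.000, 16.000, -77.000°)
step 2: Δleader=(20.000, -18.000, 29.000°), engaged; cmd=(29.000, -53.000, 7.250°) → follower=(18.000, -37.000, -69.750°)
step 3: Δleader=(19.000, 14.000, 36.000°), engaged; cmd=(27.500, 43.000, 9.000°) → follower=(45.500, 6.000, -60.750°)
step 4: Δleader=(15.000, -7.000, -30.000°), engaged; cmd=(21.500, -20.000, -7.500°) → follower=(67.000, -14.000, -68.250°)
step 5: Δleader=(-18.000, 12.000, -18.000°), disengaged; cmd=(0,0,0) → follower holds at (67.000, -14.000, -68.250°)
step 6: Δleader=(1.000, -12.000, 32.000°), engaged; cmd=(0.500, -35.000, 8.000°) → follower=(67.500, -49.000, -60.250°)

-11.000 16.000 -77.000
-11.000 16.000 -77.000
18.000 -37.000 -69.750
45.500 6.000 -60.750
67.000 -14.000 -68.250
67.000 -14.000 -68.250
67.500 -49.000 -60.250


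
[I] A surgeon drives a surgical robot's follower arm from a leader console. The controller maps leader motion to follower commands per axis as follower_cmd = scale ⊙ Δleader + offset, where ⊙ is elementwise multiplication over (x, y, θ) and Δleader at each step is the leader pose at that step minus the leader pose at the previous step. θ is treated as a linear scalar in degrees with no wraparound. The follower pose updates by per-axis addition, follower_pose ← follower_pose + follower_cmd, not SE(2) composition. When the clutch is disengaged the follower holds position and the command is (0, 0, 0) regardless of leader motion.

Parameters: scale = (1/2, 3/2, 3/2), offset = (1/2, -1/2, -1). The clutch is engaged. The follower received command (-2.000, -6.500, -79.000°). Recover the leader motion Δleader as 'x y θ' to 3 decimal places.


-5.000 -4.000 -52.000

axis x: (-2.000 − 1/2) / (1/2) = -5.000
axis y: (-6.500 − -1/2) / (3/2) = -4.000
axis θ: (-79.000 − -1) / (3/2) = -52.000


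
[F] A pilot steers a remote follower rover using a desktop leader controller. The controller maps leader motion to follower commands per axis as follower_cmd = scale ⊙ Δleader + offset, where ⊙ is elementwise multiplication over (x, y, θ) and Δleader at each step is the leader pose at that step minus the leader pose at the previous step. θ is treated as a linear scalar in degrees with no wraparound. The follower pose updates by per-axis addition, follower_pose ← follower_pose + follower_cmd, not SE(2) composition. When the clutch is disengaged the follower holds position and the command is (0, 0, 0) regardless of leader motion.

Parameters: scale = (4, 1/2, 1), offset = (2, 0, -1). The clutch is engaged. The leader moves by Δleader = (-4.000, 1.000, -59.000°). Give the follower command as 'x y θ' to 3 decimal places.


-14.000 0.500 -60.000

axis x: 4·-4.000 + 2 = -14.000
axis y: 1/2·1.000 + 0 = 0.500
axis θ: 1·-59.000 + -1 = -60.000


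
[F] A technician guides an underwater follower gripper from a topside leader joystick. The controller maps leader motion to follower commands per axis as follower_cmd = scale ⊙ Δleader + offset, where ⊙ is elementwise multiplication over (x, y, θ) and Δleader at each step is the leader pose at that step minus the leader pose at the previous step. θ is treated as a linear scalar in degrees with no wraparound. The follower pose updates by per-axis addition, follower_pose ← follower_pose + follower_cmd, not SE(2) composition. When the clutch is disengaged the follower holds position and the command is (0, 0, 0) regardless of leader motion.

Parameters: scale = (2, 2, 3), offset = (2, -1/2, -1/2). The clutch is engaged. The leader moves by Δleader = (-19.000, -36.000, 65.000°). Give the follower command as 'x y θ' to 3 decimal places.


-36.000 -72.500 194.500

axis x: 2·-19.000 + 2 = -36.000
axis y: 2·-36.000 + -1/2 = -72.500
axis θ: 3·65.000 + -1/2 = 194.500


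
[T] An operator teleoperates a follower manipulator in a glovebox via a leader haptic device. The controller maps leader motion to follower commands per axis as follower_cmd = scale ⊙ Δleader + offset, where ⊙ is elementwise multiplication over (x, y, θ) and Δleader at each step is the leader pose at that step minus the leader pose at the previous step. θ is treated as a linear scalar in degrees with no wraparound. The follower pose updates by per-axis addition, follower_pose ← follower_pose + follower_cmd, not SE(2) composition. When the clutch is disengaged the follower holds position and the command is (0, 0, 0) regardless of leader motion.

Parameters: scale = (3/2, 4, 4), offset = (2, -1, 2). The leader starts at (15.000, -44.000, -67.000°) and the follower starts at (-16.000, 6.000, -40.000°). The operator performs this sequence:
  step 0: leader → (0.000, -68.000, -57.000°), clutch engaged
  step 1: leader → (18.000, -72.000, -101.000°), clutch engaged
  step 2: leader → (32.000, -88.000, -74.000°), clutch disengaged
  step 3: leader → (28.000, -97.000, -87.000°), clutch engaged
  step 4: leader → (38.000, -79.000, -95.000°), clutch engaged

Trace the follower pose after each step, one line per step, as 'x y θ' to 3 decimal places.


-36.500 -91.000 2.000
-7.500 -108.000 -172.000
-7.500 -108.000 -172.000
-11.500 -145.000 -222.000
5.500 -74.000 -252.000

step 0: Δleader=(-15.000, -24.000, 10.000°), engaged; cmd=(-20.500, -97.000, 42.000°) → follower=(-36.500, -91.000, 2.000°)
step 1: Δleader=(18.000, -4.000, -44.000°), engaged; cmd=(29.000, -17.000, -174.000°) → follower=(-7.500, -108.000, -172.000°)
step 2: Δleader=(14.000, -16.000, 27.000°), disengaged; cmd=(0,0,0) → follower holds at (-7.500, -108.000, -172.000°)
step 3: Δleader=(-4.000, -9.000, -13.000°), engaged; cmd=(-4.000, -37.000, -50.000°) → follower=(-11.500, -145.000, -222.000°)
step 4: Δleader=(10.000, 18.000, -8.000°), engaged; cmd=(17.000, 71.000, -30.000°) → follower=(5.500, -74.000, -252.000°)


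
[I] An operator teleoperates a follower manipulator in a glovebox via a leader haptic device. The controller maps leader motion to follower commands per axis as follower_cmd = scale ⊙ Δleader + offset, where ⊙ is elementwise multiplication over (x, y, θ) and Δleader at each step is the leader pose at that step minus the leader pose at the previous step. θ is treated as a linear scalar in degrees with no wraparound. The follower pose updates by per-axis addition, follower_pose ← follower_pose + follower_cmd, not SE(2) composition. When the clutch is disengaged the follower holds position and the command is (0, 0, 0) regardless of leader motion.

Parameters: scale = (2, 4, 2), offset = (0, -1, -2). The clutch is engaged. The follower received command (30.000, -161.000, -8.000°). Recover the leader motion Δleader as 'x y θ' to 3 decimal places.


axis x: (30.000 − 0) / (2) = 15.000
axis y: (-161.000 − -1) / (4) = -40.000
axis θ: (-8.000 − -2) / (2) = -3.000

15.000 -40.000 -3.000


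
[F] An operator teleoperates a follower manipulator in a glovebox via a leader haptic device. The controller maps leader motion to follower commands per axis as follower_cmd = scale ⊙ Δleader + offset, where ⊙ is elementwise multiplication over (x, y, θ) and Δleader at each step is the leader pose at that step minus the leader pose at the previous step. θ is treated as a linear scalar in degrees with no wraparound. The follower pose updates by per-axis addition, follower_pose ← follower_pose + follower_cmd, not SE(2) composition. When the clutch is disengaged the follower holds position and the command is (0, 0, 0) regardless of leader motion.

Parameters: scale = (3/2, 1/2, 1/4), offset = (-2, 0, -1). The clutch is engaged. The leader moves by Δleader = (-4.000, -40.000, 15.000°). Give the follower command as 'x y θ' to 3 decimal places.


-8.000 -20.000 2.750

axis x: 3/2·-4.000 + -2 = -8.000
axis y: 1/2·-40.000 + 0 = -20.000
axis θ: 1/4·15.000 + -1 = 2.750


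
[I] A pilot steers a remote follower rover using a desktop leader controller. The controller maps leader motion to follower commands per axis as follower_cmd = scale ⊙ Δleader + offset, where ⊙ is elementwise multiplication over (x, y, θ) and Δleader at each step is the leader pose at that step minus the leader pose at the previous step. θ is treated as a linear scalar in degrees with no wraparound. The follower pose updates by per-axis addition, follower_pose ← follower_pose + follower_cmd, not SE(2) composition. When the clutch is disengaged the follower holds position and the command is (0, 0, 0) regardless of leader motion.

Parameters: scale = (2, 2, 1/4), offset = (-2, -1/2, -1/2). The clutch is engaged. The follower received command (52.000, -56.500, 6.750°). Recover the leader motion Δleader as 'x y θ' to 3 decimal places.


axis x: (52.000 − -2) / (2) = 27.000
axis y: (-56.500 − -1/2) / (2) = -28.000
axis θ: (6.750 − -1/2) / (1/4) = 29.000

27.000 -28.000 29.000


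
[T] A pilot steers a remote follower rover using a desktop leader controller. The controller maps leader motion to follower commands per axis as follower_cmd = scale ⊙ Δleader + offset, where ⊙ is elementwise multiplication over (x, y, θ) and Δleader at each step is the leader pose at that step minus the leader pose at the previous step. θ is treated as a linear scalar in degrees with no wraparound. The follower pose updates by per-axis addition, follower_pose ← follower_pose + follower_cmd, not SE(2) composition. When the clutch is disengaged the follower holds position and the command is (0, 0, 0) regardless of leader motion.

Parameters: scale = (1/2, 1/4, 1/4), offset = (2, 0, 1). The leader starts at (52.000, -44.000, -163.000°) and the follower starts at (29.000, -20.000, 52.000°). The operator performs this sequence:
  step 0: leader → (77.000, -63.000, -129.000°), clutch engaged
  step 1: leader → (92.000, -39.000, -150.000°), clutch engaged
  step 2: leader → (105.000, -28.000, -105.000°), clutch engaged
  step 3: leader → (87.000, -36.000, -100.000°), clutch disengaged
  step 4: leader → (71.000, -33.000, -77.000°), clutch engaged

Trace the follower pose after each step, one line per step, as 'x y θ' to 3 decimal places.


step 0: Δleader=(25.000, -19.000, 34.000°), engaged; cmd=(14.500, -4.750, 9.500°) → follower=(43.500, -24.750, 61.500°)
step 1: Δleader=(15.000, 24.000, -21.000°), engaged; cmd=(9.500, 6.000, -4.250°) → follower=(53.000, -18.750, 57.250°)
step 2: Δleader=(13.000, 11.000, 45.000°), engaged; cmd=(8.500, 2.750, 12.250°) → follower=(61.500, -16.000, 69.500°)
step 3: Δleader=(-18.000, -8.000, 5.000°), disengaged; cmd=(0,0,0) → follower holds at (61.500, -16.000, 69.500°)
step 4: Δleader=(-16.000, 3.000, 23.000°), engaged; cmd=(-6.000, 0.750, 6.750°) → follower=(55.500, -15.250, 76.250°)

43.500 -24.750 61.500
53.000 -18.750 57.250
61.500 -16.000 69.500
61.500 -16.000 69.500
55.500 -15.250 76.250


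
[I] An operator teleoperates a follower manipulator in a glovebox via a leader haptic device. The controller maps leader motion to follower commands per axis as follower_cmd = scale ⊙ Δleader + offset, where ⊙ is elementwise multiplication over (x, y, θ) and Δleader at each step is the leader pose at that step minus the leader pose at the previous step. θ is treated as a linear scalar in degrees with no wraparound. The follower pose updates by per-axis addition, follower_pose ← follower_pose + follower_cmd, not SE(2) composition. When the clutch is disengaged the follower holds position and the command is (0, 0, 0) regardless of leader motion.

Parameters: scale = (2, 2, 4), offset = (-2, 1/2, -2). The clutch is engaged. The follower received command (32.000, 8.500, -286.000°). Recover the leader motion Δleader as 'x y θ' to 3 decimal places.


17.000 4.000 -71.000

axis x: (32.000 − -2) / (2) = 17.000
axis y: (8.500 − 1/2) / (2) = 4.000
axis θ: (-286.000 − -2) / (4) = -71.000


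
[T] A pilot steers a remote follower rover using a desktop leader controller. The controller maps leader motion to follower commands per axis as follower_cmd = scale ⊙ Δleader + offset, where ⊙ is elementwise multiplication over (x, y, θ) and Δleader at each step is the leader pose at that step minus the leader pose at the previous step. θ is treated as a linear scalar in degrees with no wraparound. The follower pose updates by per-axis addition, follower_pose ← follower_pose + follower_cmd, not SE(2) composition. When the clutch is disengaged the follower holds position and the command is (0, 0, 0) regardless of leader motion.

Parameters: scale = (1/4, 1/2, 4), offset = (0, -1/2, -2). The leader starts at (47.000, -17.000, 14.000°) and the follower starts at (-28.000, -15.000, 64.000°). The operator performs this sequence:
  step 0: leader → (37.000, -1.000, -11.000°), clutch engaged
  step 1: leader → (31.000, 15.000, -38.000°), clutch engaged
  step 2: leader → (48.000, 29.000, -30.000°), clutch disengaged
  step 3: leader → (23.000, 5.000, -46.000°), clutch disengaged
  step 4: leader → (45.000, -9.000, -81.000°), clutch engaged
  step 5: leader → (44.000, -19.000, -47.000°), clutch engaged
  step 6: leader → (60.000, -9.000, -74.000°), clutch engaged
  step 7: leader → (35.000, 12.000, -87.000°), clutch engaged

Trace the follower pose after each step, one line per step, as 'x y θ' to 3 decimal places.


step 0: Δleader=(-10.000, 16.000, -25.000°), engaged; cmd=(-2.500, 7.500, -102.000°) → follower=(-30.500, -7.500, -38.000°)
step 1: Δleader=(-6.000, 16.000, -27.000°), engaged; cmd=(-1.500, 7.500, -110.000°) → follower=(-32.000, 0.000, -148.000°)
step 2: Δleader=(17.000, 14.000, 8.000°), disengaged; cmd=(0,0,0) → follower holds at (-32.000, 0.000, -148.000°)
step 3: Δleader=(-25.000, -24.000, -16.000°), disengaged; cmd=(0,0,0) → follower holds at (-32.000, 0.000, -148.000°)
step 4: Δleader=(22.000, -14.000, -35.000°), engaged; cmd=(5.500, -7.500, -142.000°) → follower=(-26.500, -7.500, -290.000°)
step 5: Δleader=(-1.000, -10.000, 34.000°), engaged; cmd=(-0.250, -5.500, 134.000°) → follower=(-26.750, -13.000, -156.000°)
step 6: Δleader=(16.000, 10.000, -27.000°), engaged; cmd=(4.000, 4.500, -110.000°) → follower=(-22.750, -8.500, -266.000°)
step 7: Δleader=(-25.000, 21.000, -13.000°), engaged; cmd=(-6.250, 10.000, -54.000°) → follower=(-29.000, 1.500, -320.000°)

-30.500 -7.500 -38.000
-32.000 0.000 -148.000
-32.000 0.000 -148.000
-32.000 0.000 -148.000
-26.500 -7.500 -290.000
-26.750 -13.000 -156.000
-22.750 -8.500 -266.000
-29.000 1.500 -320.000


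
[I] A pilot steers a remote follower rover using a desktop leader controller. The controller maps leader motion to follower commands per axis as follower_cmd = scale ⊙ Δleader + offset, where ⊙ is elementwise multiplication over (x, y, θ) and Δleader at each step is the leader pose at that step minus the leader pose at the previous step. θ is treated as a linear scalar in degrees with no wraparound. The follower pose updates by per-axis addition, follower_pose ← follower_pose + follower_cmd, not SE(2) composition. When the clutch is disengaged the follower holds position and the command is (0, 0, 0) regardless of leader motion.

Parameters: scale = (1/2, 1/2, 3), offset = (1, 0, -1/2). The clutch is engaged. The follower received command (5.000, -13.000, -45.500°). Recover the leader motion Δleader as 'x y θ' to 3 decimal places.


8.000 -26.000 -15.000

axis x: (5.000 − 1) / (1/2) = 8.000
axis y: (-13.000 − 0) / (1/2) = -26.000
axis θ: (-45.500 − -1/2) / (3) = -15.000


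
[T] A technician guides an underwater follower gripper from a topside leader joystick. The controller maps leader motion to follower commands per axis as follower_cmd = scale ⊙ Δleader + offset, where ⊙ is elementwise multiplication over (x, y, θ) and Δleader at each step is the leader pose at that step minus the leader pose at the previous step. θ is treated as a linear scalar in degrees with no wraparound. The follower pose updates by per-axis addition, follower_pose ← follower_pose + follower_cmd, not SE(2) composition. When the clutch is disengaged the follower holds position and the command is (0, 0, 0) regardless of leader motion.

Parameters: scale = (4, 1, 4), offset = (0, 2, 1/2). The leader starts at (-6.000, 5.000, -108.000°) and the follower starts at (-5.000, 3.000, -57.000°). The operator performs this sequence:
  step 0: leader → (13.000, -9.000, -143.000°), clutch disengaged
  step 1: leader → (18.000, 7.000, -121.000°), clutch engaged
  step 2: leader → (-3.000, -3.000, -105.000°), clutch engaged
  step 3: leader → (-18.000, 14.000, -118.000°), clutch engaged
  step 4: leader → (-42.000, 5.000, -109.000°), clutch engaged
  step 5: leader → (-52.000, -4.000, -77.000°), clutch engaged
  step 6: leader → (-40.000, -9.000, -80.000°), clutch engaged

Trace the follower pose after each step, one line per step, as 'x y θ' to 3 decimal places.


-5.000 3.000 -57.000
15.000 21.000 31.500
-69.000 13.000 96.000
-129.000 32.000 44.500
-225.000 25.000 81.000
-265.000 18.000 209.500
-217.000 15.000 198.000

step 0: Δleader=(19.000, -14.000, -35.000°), disengaged; cmd=(0,0,0) → follower holds at (-5.000, 3.000, -57.000°)
step 1: Δleader=(5.000, 16.000, 22.000°), engaged; cmd=(20.000, 18.000, 88.500°) → follower=(15.000, 21.000, 31.500°)
step 2: Δleader=(-21.000, -10.000, 16.000°), engaged; cmd=(-84.000, -8.000, 64.500°) → follower=(-69.000, 13.000, 96.000°)
step 3: Δleader=(-15.000, 17.000, -13.000°), engaged; cmd=(-60.000, 19.000, -51.500°) → follower=(-129.000, 32.000, 44.500°)
step 4: Δleader=(-24.000, -9.000, 9.000°), engaged; cmd=(-96.000, -7.000, 36.500°) → follower=(-225.000, 25.000, 81.000°)
step 5: Δleader=(-10.000, -9.000, 32.000°), engaged; cmd=(-40.000, -7.000, 128.500°) → follower=(-265.000, 18.000, 209.500°)
step 6: Δleader=(12.000, -5.000, -3.000°), engaged; cmd=(48.000, -3.000, -11.500°) → follower=(-217.000, 15.000, 198.000°)


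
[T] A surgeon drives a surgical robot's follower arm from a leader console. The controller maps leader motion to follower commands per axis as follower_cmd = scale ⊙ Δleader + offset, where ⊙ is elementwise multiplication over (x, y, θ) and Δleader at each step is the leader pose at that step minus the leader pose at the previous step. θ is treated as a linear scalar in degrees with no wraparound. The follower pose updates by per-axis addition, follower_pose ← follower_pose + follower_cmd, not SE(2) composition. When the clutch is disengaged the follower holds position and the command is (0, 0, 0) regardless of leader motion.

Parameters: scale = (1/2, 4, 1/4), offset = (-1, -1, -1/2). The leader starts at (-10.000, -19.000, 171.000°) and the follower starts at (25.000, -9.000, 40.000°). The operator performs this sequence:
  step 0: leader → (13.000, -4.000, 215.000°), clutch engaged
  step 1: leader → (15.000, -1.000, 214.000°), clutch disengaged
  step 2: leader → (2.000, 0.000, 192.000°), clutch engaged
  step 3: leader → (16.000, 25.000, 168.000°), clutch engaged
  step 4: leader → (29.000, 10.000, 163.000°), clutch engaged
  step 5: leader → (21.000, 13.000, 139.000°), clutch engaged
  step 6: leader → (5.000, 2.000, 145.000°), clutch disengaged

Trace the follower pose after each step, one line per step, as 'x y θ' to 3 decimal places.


step 0: Δleader=(23.000, 15.000, 44.000°), engaged; cmd=(10.500, 59.000, 10.500°) → follower=(35.500, 50.000, 50.500°)
step 1: Δleader=(2.000, 3.000, -1.000°), disengaged; cmd=(0,0,0) → follower holds at (35.500, 50.000, 50.500°)
step 2: Δleader=(-13.000, 1.000, -22.000°), engaged; cmd=(-7.500, 3.000, -6.000°) → follower=(28.000, 53.000, 44.500°)
step 3: Δleader=(14.000, 25.000, -24.000°), engaged; cmd=(6.000, 99.000, -6.500°) → follower=(34.000, 152.000, 38.000°)
step 4: Δleader=(13.000, -15.000, -5.000°), engaged; cmd=(5.500, -61.000, -1.750°) → follower=(39.500, 91.000, 36.250°)
step 5: Δleader=(-8.000, 3.000, -24.000°), engaged; cmd=(-5.000, 11.000, -6.500°) → follower=(34.500, 102.000, 29.750°)
step 6: Δleader=(-16.000, -11.000, 6.000°), disengaged; cmd=(0,0,0) → follower holds at (34.500, 102.000, 29.750°)

35.500 50.000 50.500
35.500 50.000 50.500
28.000 53.000 44.500
34.000 152.000 38.000
39.500 91.000 36.250
34.500 102.000 29.750
34.500 102.000 29.750


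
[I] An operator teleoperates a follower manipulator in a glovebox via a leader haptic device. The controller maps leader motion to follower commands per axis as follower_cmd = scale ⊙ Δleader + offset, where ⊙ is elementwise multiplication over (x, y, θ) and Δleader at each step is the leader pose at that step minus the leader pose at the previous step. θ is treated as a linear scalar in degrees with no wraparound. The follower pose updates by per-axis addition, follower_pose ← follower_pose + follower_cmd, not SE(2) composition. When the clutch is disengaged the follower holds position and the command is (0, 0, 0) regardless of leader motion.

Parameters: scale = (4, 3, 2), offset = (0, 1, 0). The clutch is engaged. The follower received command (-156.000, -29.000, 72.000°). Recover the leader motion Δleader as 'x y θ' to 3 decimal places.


-39.000 -10.000 36.000

axis x: (-156.000 − 0) / (4) = -39.000
axis y: (-29.000 − 1) / (3) = -10.000
axis θ: (72.000 − 0) / (2) = 36.000


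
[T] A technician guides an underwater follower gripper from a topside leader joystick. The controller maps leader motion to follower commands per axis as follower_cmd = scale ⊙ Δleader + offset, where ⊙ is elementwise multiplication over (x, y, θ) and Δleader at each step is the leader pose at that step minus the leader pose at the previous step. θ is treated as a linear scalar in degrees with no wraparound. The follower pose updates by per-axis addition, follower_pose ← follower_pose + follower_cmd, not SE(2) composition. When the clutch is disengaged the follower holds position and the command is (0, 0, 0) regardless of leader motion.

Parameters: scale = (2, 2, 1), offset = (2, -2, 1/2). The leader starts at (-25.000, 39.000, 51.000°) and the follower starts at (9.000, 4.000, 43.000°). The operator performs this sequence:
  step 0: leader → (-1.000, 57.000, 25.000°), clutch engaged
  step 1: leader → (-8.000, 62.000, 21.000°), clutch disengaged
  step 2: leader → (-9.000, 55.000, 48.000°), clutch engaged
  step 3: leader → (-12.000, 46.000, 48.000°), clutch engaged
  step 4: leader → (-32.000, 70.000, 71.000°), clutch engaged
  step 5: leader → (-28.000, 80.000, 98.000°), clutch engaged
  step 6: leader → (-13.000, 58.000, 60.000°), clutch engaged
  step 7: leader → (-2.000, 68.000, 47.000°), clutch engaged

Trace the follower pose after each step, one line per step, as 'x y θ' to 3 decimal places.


59.000 38.000 17.500
59.000 38.000 17.500
59.000 22.000 45.000
55.000 2.000 45.500
17.000 48.000 69.000
27.000 66.000 96.500
59.000 20.000 59.000
83.000 38.000 46.500

step 0: Δleader=(24.000, 18.000, -26.000°), engaged; cmd=(50.000, 34.000, -25.500°) → follower=(59.000, 38.000, 17.500°)
step 1: Δleader=(-7.000, 5.000, -4.000°), disengaged; cmd=(0,0,0) → follower holds at (59.000, 38.000, 17.500°)
step 2: Δleader=(-1.000, -7.000, 27.000°), engaged; cmd=(0.000, -16.000, 27.500°) → follower=(59.000, 22.000, 45.000°)
step 3: Δleader=(-3.000, -9.000, 0.000°), engaged; cmd=(-4.000, -20.000, 0.500°) → follower=(55.000, 2.000, 45.500°)
step 4: Δleader=(-20.000, 24.000, 23.000°), engaged; cmd=(-38.000, 46.000, 23.500°) → follower=(17.000, 48.000, 69.000°)
step 5: Δleader=(4.000, 10.000, 27.000°), engaged; cmd=(10.000, 18.000, 27.500°) → follower=(27.000, 66.000, 96.500°)
step 6: Δleader=(15.000, -22.000, -38.000°), engaged; cmd=(32.000, -46.000, -37.500°) → follower=(59.000, 20.000, 59.000°)
step 7: Δleader=(11.000, 10.000, -13.000°), engaged; cmd=(24.000, 18.000, -12.500°) → follower=(83.000, 38.000, 46.500°)


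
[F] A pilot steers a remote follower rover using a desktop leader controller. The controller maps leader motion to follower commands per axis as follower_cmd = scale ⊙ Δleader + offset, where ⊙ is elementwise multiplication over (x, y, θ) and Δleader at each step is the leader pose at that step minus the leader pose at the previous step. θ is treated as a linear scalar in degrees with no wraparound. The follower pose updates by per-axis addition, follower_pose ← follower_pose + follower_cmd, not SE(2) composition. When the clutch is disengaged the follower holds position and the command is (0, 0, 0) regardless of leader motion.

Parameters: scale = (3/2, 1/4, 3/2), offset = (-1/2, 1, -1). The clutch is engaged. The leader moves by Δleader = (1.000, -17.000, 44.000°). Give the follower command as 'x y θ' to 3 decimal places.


1.000 -3.250 65.000

axis x: 3/2·1.000 + -1/2 = 1.000
axis y: 1/4·-17.000 + 1 = -3.250
axis θ: 3/2·44.000 + -1 = 65.000


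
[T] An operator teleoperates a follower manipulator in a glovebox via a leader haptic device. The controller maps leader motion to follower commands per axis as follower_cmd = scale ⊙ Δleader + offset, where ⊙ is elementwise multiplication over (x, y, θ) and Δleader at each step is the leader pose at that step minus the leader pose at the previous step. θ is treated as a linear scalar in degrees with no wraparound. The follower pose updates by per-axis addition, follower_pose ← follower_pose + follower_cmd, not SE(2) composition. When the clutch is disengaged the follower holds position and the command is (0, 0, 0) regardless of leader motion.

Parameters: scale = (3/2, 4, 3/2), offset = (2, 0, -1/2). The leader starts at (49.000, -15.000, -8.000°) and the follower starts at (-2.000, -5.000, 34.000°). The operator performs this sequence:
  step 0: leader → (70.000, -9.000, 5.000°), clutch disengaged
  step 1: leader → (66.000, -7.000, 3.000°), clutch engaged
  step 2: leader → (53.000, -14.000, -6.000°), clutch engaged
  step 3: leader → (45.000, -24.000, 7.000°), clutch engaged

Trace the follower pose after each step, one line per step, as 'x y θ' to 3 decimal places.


step 0: Δleader=(21.000, 6.000, 13.000°), disengaged; cmd=(0,0,0) → follower holds at (-2.000, -5.000, 34.000°)
step 1: Δleader=(-4.000, 2.000, -2.000°), engaged; cmd=(-4.000, 8.000, -3.500°) → follower=(-6.000, 3.000, 30.500°)
step 2: Δleader=(-13.000, -7.000, -9.000°), engaged; cmd=(-17.500, -28.000, -14.000°) → follower=(-23.500, -25.000, 16.500°)
step 3: Δleader=(-8.000, -10.000, 13.000°), engaged; cmd=(-10.000, -40.000, 19.000°) → follower=(-33.500, -65.000, 35.500°)

-2.000 -5.000 34.000
-6.000 3.000 30.500
-23.500 -25.000 16.500
-33.500 -65.000 35.500


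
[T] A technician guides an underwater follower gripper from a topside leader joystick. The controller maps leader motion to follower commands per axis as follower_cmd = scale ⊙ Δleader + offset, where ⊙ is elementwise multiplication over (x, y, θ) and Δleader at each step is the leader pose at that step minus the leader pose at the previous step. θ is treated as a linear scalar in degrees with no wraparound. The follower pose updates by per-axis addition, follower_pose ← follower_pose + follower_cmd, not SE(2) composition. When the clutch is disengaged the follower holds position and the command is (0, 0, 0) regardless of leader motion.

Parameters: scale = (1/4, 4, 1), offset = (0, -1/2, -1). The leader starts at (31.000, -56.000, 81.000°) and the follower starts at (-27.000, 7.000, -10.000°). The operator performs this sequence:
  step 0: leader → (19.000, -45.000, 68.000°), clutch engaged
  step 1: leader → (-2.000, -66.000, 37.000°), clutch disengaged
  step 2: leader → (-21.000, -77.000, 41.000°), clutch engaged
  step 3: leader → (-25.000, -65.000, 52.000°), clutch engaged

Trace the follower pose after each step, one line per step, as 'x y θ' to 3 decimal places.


step 0: Δleader=(-12.000, 11.000, -13.000°), engaged; cmd=(-3.000, 43.500, -14.000°) → follower=(-30.000, 50.500, -24.000°)
step 1: Δleader=(-21.000, -21.000, -31.000°), disengaged; cmd=(0,0,0) → follower holds at (-30.000, 50.500, -24.000°)
step 2: Δleader=(-19.000, -11.000, 4.000°), engaged; cmd=(-4.750, -44.500, 3.000°) → follower=(-34.750, 6.000, -21.000°)
step 3: Δleader=(-4.000, 12.000, 11.000°), engaged; cmd=(-1.000, 47.500, 10.000°) → follower=(-35.750, 53.500, -11.000°)

-30.000 50.500 -24.000
-30.000 50.500 -24.000
-34.750 6.000 -21.000
-35.750 53.500 -11.000


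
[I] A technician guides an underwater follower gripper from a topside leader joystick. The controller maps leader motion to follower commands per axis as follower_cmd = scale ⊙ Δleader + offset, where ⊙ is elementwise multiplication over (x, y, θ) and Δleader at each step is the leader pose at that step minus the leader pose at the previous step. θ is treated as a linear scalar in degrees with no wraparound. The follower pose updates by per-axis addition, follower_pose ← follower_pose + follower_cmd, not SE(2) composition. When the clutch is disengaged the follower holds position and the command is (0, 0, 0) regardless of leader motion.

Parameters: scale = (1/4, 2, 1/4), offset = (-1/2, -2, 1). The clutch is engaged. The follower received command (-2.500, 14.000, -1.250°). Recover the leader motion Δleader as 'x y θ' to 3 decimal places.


axis x: (-2.500 − -1/2) / (1/4) = -8.000
axis y: (14.000 − -2) / (2) = 8.000
axis θ: (-1.250 − 1) / (1/4) = -9.000

-8.000 8.000 -9.000


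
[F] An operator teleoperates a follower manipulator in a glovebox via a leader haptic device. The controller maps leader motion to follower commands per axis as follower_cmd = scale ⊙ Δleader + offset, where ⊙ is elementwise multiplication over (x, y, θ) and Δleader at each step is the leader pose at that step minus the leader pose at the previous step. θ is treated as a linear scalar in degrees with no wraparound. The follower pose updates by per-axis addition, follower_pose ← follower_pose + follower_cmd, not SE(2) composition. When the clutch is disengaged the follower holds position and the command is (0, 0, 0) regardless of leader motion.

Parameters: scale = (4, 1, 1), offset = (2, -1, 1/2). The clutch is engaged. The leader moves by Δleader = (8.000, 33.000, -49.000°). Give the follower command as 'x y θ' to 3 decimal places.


34.000 32.000 -48.500

axis x: 4·8.000 + 2 = 34.000
axis y: 1·33.000 + -1 = 32.000
axis θ: 1·-49.000 + 1/2 = -48.500
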